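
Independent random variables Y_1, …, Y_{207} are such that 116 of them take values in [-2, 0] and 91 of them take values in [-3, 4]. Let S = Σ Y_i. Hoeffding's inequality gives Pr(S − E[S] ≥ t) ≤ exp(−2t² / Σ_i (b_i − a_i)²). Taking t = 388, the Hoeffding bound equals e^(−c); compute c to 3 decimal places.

61.159

Σ(b_i − a_i)² = 116·2² + 91·7² = 4923.
c = 2t² / 4923 = 2·388² / 4923 = 61.1595.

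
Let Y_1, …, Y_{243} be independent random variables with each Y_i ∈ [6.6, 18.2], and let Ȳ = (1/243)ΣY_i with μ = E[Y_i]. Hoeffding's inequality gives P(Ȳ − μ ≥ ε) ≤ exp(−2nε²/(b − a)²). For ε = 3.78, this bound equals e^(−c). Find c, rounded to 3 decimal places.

51.606

c = 2nε²/(b − a)² = 2·243·3.78² / 11.6² = 51.6064.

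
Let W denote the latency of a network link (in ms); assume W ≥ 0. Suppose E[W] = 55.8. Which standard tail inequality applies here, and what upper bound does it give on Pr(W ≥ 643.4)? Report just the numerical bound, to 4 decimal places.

0.0867

Only the mean of a non-negative variable is known, so Markov's inequality is the applicable tail bound.
Markov's inequality: for a non-negative random variable, Pr(W ≥ a) ≤ E[W]/a.
Here E[W] = 55.8 and a = 643.4, so the bound is 55.8/643.4 = 0.0867.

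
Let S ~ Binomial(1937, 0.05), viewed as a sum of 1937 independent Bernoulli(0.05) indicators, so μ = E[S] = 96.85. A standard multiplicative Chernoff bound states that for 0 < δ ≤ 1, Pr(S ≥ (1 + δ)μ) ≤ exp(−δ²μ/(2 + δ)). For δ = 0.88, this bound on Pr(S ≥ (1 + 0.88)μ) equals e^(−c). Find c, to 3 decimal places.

c = δ²μ/(2 + δ) = 0.88²·96.85/(2 + 0.88) = 26.0419.

26.042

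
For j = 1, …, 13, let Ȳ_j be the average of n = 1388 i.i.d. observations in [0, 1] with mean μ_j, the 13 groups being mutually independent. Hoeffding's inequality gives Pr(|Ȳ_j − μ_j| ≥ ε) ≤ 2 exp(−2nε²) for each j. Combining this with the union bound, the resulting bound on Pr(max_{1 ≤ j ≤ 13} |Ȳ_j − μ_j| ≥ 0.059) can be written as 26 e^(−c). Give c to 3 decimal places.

Union bound over the 13 events: Pr(max_{1 ≤ j ≤ 13} |Ȳ_j − μ_j| ≥ 0.059) ≤ 13·2·exp(−2nε²) = 26 exp(−2·1388·0.059²).
So c = 2·1388·0.059² = 9.6633.

9.663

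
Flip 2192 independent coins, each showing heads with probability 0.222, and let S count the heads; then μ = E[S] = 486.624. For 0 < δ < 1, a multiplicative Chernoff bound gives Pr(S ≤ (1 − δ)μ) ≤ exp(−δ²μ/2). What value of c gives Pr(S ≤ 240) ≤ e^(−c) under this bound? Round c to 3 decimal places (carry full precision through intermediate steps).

62.495

Write 240 = (1 − δ)μ, so δ = 1 − 240/486.624 = 0.5068061…
Then the exponent is δ²μ/2 = (μ − 240)²/(2μ) = 62.495271.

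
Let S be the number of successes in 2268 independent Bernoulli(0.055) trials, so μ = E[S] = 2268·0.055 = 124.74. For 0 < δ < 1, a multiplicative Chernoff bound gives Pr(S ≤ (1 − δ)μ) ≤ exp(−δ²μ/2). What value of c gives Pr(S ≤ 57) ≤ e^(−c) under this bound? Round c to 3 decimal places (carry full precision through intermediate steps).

18.393

Write 57 = (1 − δ)μ, so δ = 1 − 57/124.74 = 0.5430495…
Then the exponent is δ²μ/2 = (μ − 57)²/(2μ) = 18.393088.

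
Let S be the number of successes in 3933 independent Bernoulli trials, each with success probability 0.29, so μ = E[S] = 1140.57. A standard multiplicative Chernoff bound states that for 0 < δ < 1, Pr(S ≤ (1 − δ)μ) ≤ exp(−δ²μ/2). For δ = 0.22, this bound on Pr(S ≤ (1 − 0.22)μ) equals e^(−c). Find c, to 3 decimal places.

c = δ²μ/2 = 0.22²·1140.57/2 = 27.6018.

27.602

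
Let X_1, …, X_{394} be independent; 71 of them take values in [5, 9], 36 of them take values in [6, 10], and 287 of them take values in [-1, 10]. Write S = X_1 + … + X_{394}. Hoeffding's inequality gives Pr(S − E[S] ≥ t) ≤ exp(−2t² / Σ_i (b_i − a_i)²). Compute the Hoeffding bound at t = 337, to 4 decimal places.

0.0020

Σ(b_i − a_i)² = 71·4² + 36·4² + 287·11² = 36439.
Exponent = 2·337² / 36439 = 6.23338.
Bound = exp(−6.23338) = 0.00196.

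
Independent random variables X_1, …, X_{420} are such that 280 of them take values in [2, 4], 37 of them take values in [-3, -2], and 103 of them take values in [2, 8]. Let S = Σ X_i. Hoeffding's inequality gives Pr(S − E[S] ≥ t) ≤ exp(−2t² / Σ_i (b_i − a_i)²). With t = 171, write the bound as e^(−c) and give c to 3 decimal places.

12.021

Σ(b_i − a_i)² = 280·2² + 37·1² + 103·6² = 4865.
c = 2t² / 4865 = 2·171² / 4865 = 12.0210.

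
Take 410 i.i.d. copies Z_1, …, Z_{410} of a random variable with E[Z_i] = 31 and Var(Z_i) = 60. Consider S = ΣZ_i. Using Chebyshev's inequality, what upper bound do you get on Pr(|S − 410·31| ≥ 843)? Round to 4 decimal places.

Var(S) = n·Var(Z_i) = 410·60 = 24600.
Chebyshev: Pr(|S − 410·31| ≥ 843) ≤ Var(S)/843² = 24600/710649 = 0.0346.

0.0346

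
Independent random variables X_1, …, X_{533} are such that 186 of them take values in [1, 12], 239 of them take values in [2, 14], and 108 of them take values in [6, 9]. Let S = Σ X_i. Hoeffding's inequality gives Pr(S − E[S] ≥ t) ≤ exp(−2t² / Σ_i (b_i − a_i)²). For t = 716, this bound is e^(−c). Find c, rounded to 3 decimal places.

Σ(b_i − a_i)² = 186·11² + 239·12² + 108·3² = 57894.
c = 2t² / 57894 = 2·716² / 57894 = 17.7102.

17.710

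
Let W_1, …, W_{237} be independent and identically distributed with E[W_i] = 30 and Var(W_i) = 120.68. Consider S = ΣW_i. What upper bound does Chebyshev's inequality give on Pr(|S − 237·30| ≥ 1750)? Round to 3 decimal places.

0.009

Var(S) = n·Var(W_i) = 237·120.68 = 28601.16.
Chebyshev: Pr(|S − 237·30| ≥ 1750) ≤ Var(S)/1750² = 28601.16/3062500 = 0.0093.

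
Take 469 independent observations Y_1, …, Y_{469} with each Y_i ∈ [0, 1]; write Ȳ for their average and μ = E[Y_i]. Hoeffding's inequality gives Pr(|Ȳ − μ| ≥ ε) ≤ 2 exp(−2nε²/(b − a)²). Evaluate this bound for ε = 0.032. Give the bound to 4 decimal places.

0.7654

Exponent: 2nε²/(b − a)² = 2·469·0.032² / 1² = 0.96051.
Bound = 2·exp(−0.96051) = 0.76539.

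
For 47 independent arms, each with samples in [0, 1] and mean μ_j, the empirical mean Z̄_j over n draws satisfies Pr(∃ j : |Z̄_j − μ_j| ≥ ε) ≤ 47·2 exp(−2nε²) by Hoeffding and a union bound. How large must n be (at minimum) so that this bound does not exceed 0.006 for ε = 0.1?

483

Need 2·47·exp(−2nε²) ≤ 0.006, i.e. exp(−2nε²) ≤ 0.006/94.
So 2nε² ≥ ln(94/0.006) = 9.659291.
Hence n ≥ 9.659291/(2·0.1²) = 482.965.
The smallest integer n is 483.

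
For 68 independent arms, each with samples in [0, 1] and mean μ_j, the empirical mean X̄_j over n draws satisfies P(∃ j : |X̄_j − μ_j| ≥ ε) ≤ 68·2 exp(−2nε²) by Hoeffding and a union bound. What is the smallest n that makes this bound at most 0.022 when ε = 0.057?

1344

Need 2·68·exp(−2nε²) ≤ 0.022, i.e. exp(−2nε²) ≤ 0.022/136.
So 2nε² ≥ ln(136/0.022) = 8.729368.
Hence n ≥ 8.729368/(2·0.057²) = 1343.393.
The smallest integer n is 1344.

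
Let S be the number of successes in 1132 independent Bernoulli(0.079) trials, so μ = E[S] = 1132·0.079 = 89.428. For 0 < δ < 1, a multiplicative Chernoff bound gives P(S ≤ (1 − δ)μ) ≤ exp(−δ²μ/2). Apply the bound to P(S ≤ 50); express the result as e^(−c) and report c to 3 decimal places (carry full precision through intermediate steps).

8.692

Write 50 = (1 − δ)μ, so δ = 1 − 50/89.428 = 0.440891…
Then the exponent is δ²μ/2 = (μ − 50)²/(2μ) = 8.691725.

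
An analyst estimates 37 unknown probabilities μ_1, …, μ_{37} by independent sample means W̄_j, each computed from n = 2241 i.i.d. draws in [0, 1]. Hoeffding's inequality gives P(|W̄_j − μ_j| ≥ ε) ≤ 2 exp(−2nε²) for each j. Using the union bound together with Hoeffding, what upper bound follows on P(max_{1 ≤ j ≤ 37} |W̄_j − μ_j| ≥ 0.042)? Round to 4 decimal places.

0.0273

Per-experiment Hoeffding bound: 2·exp(−2·2241·0.042²) = 2·exp(−7.90625) = 0.00073687.
Union bound over 37 events: 37·0.00073687 = 0.02726.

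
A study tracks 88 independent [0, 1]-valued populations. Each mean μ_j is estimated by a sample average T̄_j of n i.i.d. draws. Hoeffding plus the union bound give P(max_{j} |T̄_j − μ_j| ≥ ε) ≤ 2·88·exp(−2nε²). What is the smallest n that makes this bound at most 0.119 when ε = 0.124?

Need 2·88·exp(−2nε²) ≤ 0.119, i.e. exp(−2nε²) ≤ 0.119/176.
So 2nε² ≥ ln(176/0.119) = 7.299116.
Hence n ≥ 7.299116/(2·0.124²) = 237.354.
The smallest integer n is 238.

238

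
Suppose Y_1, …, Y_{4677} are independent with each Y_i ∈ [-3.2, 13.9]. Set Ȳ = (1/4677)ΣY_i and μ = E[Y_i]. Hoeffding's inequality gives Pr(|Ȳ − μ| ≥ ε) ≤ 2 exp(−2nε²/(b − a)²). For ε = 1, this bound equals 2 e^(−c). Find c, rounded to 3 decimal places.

31.989

c = 2nε²/(b − a)² = 2·4677·1² / 17.1² = 31.9893.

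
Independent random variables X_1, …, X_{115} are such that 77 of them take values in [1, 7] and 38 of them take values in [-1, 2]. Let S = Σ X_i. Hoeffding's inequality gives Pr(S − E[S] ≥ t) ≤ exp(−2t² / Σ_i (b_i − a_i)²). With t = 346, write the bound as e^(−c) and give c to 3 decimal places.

76.889

Σ(b_i − a_i)² = 77·6² + 38·3² = 3114.
c = 2t² / 3114 = 2·346² / 3114 = 76.8889.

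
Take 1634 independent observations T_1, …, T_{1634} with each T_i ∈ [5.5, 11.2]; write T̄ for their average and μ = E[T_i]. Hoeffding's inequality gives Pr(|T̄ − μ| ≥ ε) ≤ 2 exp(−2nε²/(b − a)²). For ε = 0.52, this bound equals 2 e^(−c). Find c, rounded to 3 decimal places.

27.198

c = 2nε²/(b − a)² = 2·1634·0.52² / 5.7² = 27.1981.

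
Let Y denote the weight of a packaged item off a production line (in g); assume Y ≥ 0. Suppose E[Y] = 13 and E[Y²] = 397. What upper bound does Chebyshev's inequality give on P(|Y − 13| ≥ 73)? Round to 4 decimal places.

0.0428

Var(Y) = E[Y²] − (E[Y])² = 397 − 169 = 228.
Chebyshev's inequality: P(|Y − μ| ≥ t) ≤ Var(Y)/t² = 228/5329 = 0.0428.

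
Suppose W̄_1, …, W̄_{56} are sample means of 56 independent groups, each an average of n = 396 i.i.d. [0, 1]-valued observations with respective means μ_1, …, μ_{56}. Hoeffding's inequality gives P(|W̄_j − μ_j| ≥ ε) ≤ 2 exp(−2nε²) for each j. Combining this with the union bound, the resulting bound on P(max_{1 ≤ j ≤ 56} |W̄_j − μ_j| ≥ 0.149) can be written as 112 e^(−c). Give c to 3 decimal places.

17.583

Union bound over the 56 events: P(max_{1 ≤ j ≤ 56} |W̄_j − μ_j| ≥ 0.149) ≤ 56·2·exp(−2nε²) = 112 exp(−2·396·0.149²).
So c = 2·396·0.149² = 17.5832.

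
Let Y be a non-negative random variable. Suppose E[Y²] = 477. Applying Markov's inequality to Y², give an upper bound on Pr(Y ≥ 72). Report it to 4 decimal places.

Since Y ≥ 0, the event {Y ≥ 72} is the same as {Y² ≥ 5184}.
Markov's inequality applied to Y² gives Pr(Y² ≥ 5184) ≤ E[Y²]/5184 = 477/5184 = 0.0920.

0.0920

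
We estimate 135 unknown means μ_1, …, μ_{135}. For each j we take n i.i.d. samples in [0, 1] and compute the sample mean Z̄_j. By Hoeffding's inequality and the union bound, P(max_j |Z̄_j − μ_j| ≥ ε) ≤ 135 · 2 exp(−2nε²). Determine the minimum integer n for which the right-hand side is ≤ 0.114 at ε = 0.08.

Need 2·135·exp(−2nε²) ≤ 0.114, i.e. exp(−2nε²) ≤ 0.114/270.
So 2nε² ≥ ln(270/0.114) = 7.769979.
Hence n ≥ 7.769979/(2·0.08²) = 607.030.
The smallest integer n is 608.

608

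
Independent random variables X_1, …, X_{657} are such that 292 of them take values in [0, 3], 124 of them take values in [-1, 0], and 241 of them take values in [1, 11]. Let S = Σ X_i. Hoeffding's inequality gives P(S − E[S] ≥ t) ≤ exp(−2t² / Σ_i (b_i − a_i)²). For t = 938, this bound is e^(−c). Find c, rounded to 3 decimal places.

Σ(b_i − a_i)² = 292·3² + 124·1² + 241·10² = 26852.
c = 2t² / 26852 = 2·938² / 26852 = 65.5328.

65.533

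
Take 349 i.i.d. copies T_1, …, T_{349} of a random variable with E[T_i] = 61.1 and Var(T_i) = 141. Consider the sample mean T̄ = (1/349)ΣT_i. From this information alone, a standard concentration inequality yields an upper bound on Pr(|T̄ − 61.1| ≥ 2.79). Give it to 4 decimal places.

With mean and variance of each term known, Chebyshev's inequality bounds the deviation of the sum (or sample mean).
Var(T̄) = Var(T_i)/n = 141/349 = 0.40401.
Chebyshev: Pr(|T̄ − 61.1| ≥ 2.79) ≤ Var(T̄)/(2.79)² = 141/(349·2.79²) = 0.0519.

0.0519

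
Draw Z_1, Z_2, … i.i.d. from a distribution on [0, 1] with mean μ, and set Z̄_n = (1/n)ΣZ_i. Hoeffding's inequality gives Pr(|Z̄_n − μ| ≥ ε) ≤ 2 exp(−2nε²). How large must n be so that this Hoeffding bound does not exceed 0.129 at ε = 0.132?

Require 2·exp(−2nε²) ≤ 0.129, i.e. 2nε² ≥ ln(2/0.129) = 2.741090.
So n ≥ 2.741090 / (2·0.132²) = 78.658.
The smallest integer n is 79.

79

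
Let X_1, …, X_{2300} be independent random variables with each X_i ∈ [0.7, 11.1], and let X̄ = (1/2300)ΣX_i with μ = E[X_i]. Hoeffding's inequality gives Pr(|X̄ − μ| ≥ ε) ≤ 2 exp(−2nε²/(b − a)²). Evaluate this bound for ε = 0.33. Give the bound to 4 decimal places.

0.0195

Exponent: 2nε²/(b − a)² = 2·2300·0.33² / 10.4² = 4.63147.
Bound = 2·exp(−4.63147) = 0.01948.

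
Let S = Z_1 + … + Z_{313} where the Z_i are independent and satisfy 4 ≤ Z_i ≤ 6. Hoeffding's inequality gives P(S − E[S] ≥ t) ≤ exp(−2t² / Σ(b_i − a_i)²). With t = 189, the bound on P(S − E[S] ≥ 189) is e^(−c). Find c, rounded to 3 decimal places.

57.062

Σ(b_i − a_i)² = 313·(2)² = 1252.
c = 2t²/1252 = 2·189²/1252 = 57.0623.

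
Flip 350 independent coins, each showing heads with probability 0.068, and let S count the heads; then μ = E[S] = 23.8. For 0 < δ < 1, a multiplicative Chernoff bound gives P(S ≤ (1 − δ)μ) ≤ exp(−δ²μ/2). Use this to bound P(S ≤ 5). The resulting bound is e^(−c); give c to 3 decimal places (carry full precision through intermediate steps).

Write 5 = (1 − δ)μ, so δ = 1 − 5/23.8 = 0.789916…
Then the exponent is δ²μ/2 = (μ − 5)²/(2μ) = 7.425210.

7.425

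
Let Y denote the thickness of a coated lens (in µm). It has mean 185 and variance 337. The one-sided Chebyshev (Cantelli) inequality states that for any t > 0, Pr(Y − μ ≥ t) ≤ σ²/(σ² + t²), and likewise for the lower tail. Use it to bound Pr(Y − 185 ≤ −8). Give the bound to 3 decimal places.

Here σ² = 337 and t = 8, so σ² + t² = 401.
Cantelli's bound: 337/401 = 0.8404.

0.840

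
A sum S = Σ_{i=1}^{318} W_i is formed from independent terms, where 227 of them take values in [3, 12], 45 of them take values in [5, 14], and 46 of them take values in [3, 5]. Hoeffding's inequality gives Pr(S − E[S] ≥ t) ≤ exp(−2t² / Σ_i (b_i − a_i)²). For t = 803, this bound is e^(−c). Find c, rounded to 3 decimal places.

58.049

Σ(b_i − a_i)² = 227·9² + 45·9² + 46·2² = 22216.
c = 2t² / 22216 = 2·803² / 22216 = 58.0491.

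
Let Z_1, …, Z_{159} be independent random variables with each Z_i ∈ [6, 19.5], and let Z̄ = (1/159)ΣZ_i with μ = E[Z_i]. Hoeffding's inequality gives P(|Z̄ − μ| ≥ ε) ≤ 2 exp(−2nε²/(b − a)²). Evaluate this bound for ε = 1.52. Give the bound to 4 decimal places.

Exponent: 2nε²/(b − a)² = 2·159·1.52² / 13.5² = 4.03132.
Bound = 2·exp(−4.03132) = 0.03550.

0.0355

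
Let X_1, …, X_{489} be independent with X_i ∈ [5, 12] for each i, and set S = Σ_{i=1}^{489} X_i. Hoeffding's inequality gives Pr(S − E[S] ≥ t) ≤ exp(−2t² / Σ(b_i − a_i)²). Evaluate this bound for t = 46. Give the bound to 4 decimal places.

0.8381

Σ(b_i − a_i)² = 489·(7)² = 23961.
Exponent = 2·46²/23961 = 0.1766.
Bound = exp(−0.1766) = 0.83810.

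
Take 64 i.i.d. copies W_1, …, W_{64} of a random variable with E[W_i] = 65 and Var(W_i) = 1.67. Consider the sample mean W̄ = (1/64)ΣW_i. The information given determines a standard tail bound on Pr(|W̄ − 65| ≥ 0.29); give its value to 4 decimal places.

0.3103

With mean and variance of each term known, Chebyshev's inequality bounds the deviation of the sum (or sample mean).
Var(W̄) = Var(W_i)/n = 1.67/64 = 0.026094.
Chebyshev: Pr(|W̄ − 65| ≥ 0.29) ≤ Var(W̄)/(0.29)² = 1.67/(64·0.29²) = 0.3103.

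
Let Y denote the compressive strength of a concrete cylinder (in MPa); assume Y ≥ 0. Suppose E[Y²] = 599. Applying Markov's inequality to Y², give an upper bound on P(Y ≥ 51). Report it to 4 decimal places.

Since Y ≥ 0, the event {Y ≥ 51} is the same as {Y² ≥ 2601}.
Markov's inequality applied to Y² gives P(Y² ≥ 2601) ≤ E[Y²]/2601 = 599/2601 = 0.2303.

0.2303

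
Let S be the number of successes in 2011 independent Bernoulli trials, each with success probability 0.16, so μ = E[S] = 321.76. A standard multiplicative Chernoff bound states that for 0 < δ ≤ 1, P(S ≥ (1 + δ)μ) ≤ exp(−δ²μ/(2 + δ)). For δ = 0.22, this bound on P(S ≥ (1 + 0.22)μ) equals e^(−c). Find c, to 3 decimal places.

7.015

c = δ²μ/(2 + δ) = 0.22²·321.76/(2 + 0.22) = 7.0149.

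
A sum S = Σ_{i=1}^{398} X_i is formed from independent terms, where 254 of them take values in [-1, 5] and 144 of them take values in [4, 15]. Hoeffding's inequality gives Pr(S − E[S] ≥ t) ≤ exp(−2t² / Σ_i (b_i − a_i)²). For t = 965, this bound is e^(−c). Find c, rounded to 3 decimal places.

70.101

Σ(b_i − a_i)² = 254·6² + 144·11² = 26568.
c = 2t² / 26568 = 2·965² / 26568 = 70.1012.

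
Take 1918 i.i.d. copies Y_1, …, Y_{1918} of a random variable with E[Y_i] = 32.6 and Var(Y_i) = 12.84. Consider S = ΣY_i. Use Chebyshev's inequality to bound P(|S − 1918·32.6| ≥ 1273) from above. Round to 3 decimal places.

Var(S) = n·Var(Y_i) = 1918·12.84 = 24627.12.
Chebyshev: P(|S − 1918·32.6| ≥ 1273) ≤ Var(S)/1273² = 24627.12/1620529 = 0.0152.

0.015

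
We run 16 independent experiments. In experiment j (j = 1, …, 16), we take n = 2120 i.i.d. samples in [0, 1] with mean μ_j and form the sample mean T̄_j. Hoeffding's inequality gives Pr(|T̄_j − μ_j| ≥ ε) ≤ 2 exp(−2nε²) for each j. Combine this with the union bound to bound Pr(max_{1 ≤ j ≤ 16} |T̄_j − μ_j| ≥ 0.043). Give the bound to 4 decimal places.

Per-experiment Hoeffding bound: 2·exp(−2·2120·0.043²) = 2·exp(−7.83976) = 0.00078753.
Union bound over 16 events: 16·0.00078753 = 0.01260.

0.0126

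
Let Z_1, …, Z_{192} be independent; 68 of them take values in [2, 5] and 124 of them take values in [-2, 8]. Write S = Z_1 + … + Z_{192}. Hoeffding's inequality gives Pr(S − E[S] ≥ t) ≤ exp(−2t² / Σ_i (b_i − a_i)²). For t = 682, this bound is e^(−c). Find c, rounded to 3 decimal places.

Σ(b_i − a_i)² = 68·3² + 124·10² = 13012.
c = 2t² / 13012 = 2·682² / 13012 = 71.4915.

71.492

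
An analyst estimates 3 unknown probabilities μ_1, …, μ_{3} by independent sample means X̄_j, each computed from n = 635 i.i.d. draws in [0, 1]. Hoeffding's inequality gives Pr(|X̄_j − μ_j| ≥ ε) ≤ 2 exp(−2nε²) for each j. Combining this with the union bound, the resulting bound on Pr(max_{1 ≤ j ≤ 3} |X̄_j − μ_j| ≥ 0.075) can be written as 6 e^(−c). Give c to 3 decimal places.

Union bound over the 3 events: Pr(max_{1 ≤ j ≤ 3} |X̄_j − μ_j| ≥ 0.075) ≤ 3·2·exp(−2nε²) = 6 exp(−2·635·0.075²).
So c = 2·635·0.075² = 7.1437.

7.144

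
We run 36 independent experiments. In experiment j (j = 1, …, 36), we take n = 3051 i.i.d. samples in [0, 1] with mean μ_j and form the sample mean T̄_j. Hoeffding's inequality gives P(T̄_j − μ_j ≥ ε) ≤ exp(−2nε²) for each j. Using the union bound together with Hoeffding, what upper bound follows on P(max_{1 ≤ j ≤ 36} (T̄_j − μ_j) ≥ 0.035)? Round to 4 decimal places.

Per-experiment Hoeffding bound: exp(−2·3051·0.035²) = exp(−7.47495) = 0.00056711.
Union bound over 36 events: 36·0.00056711 = 0.02042.

0.0204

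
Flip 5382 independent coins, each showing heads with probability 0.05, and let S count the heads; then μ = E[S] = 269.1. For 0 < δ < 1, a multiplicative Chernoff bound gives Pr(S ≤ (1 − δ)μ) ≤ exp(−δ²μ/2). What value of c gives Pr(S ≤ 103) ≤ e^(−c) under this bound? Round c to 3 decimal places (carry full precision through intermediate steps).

Write 103 = (1 − δ)μ, so δ = 1 − 103/269.1 = 0.6172427…
Then the exponent is δ²μ/2 = (μ − 103)²/(2μ) = 51.262003.

51.262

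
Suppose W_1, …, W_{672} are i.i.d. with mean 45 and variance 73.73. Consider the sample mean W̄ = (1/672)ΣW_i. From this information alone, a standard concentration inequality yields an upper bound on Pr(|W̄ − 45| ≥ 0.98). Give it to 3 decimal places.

0.114

With mean and variance of each term known, Chebyshev's inequality bounds the deviation of the sum (or sample mean).
Var(W̄) = Var(W_i)/n = 73.73/672 = 0.10972.
Chebyshev: Pr(|W̄ − 45| ≥ 0.98) ≤ Var(W̄)/(0.98)² = 73.73/(672·0.98²) = 0.1142.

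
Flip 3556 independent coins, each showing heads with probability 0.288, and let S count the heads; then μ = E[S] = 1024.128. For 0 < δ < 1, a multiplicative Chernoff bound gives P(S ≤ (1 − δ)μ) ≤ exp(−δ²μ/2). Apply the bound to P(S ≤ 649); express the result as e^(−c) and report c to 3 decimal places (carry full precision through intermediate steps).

68.703

Write 649 = (1 − δ)μ, so δ = 1 − 649/1024.128 = 0.3662902…
Then the exponent is δ²μ/2 = (μ − 649)²/(2μ) = 68.702846.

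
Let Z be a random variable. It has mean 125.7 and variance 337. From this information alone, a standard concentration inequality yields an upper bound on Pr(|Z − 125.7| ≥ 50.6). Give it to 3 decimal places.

0.132

Mean and variance are known, so Chebyshev's inequality applies.
Chebyshev: Pr(|Z − μ| ≥ t) ≤ Var(Z)/t².
Bound = 337 / 2560.36 = 0.1316.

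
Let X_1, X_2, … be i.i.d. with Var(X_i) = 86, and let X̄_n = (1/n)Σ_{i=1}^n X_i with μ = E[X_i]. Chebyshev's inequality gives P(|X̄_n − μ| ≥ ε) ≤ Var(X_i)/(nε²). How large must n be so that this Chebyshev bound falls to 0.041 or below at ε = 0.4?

Require 86/(n·0.4²) ≤ 0.041, i.e. n ≥ 86/(0.041·0.4²) = 13109.756.
The smallest integer n is 13110.

13110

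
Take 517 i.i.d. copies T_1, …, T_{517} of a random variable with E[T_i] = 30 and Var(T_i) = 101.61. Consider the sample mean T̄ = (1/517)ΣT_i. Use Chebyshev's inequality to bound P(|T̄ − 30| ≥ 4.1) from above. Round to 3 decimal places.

Var(T̄) = Var(T_i)/n = 101.61/517 = 0.19654.
Chebyshev: P(|T̄ − 30| ≥ 4.1) ≤ Var(T̄)/(4.1)² = 101.61/(517·4.1²) = 0.0117.

0.012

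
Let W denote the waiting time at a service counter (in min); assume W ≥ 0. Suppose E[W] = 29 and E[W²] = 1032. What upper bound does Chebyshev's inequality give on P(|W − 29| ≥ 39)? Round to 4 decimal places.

Var(W) = E[W²] − (E[W])² = 1032 − 841 = 191.
Chebyshev's inequality: P(|W − μ| ≥ t) ≤ Var(W)/t² = 191/1521 = 0.1256.

0.1256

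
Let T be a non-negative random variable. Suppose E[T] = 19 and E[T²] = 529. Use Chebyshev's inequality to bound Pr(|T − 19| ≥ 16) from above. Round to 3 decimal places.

Var(T) = E[T²] − (E[T])² = 529 − 361 = 168.
Chebyshev's inequality: Pr(|T − μ| ≥ t) ≤ Var(T)/t² = 168/256 = 0.6562.

0.656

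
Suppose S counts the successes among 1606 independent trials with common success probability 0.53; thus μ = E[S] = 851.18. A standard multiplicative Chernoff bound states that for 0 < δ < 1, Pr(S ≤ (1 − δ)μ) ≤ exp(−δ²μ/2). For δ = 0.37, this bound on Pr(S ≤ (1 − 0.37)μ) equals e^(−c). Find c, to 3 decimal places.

c = δ²μ/2 = 0.37²·851.18/2 = 58.2633.

58.263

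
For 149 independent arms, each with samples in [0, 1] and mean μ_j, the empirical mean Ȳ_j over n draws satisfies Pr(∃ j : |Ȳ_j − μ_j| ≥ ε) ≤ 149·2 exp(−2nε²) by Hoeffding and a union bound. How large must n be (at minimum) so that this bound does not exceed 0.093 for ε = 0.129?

243

Need 2·149·exp(−2nε²) ≤ 0.093, i.e. exp(−2nε²) ≤ 0.093/298.
So 2nε² ≥ ln(298/0.093) = 8.072249.
Hence n ≥ 8.072249/(2·0.129²) = 242.541.
The smallest integer n is 243.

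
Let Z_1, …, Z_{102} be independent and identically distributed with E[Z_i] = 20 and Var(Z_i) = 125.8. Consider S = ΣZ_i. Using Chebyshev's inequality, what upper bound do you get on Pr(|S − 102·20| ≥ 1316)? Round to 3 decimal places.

0.007

Var(S) = n·Var(Z_i) = 102·125.8 = 12831.6.
Chebyshev: Pr(|S − 102·20| ≥ 1316) ≤ Var(S)/1316² = 12831.6/1731856 = 0.0074.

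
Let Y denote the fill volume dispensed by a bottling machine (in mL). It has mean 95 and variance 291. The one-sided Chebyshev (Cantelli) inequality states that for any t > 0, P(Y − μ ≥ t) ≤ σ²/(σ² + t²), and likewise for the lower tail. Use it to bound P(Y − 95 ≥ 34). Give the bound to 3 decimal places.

Here σ² = 291 and t = 34, so σ² + t² = 1447.
Cantelli's bound: 291/1447 = 0.2011.

0.201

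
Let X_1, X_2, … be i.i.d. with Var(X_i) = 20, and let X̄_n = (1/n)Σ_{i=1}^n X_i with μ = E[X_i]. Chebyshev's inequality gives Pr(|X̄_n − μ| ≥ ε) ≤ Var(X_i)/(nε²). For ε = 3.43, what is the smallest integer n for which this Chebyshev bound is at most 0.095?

18

Require 20/(n·3.43²) ≤ 0.095, i.e. n ≥ 20/(0.095·3.43²) = 17.894.
The smallest integer n is 18.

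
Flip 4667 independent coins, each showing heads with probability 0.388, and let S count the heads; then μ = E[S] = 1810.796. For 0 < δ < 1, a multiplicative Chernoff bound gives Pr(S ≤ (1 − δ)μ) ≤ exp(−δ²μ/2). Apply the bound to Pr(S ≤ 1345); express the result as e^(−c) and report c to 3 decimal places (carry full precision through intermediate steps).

59.909

Write 1345 = (1 − δ)μ, so δ = 1 − 1345/1810.796 = 0.2572327…
Then the exponent is δ²μ/2 = (μ − 1345)²/(2μ) = 59.908989.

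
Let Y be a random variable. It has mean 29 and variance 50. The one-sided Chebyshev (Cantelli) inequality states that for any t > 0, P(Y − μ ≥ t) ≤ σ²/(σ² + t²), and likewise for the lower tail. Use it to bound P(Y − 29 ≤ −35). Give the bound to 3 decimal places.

0.039

Here σ² = 50 and t = 35, so σ² + t² = 1275.
Cantelli's bound: 50/1275 = 0.0392.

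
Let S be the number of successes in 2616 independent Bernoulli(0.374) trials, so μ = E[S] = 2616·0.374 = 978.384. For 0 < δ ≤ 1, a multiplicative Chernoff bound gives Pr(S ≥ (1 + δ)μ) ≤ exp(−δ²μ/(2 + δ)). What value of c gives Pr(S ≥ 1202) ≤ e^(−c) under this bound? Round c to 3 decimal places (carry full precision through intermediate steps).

22.934

Write 1202 = (1 + δ)μ, so δ = 1202/978.384 − 1 = 0.2285565…
Then the exponent is δ²μ/(2 + δ) = (1202 − μ)² / (μ·(2 + δ)) = 22.933628.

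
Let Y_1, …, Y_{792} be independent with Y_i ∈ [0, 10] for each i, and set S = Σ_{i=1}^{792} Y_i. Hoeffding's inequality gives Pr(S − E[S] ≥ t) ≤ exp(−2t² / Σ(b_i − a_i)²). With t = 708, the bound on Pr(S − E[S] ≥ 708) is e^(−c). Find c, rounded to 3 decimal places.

12.658

Σ(b_i − a_i)² = 792·(10)² = 79200.
c = 2t²/79200 = 2·708²/79200 = 12.6582.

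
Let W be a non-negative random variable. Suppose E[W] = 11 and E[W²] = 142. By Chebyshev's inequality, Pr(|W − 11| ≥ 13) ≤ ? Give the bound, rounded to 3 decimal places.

0.124

Var(W) = E[W²] − (E[W])² = 142 − 121 = 21.
Chebyshev's inequality: Pr(|W − μ| ≥ t) ≤ Var(W)/t² = 21/169 = 0.1243.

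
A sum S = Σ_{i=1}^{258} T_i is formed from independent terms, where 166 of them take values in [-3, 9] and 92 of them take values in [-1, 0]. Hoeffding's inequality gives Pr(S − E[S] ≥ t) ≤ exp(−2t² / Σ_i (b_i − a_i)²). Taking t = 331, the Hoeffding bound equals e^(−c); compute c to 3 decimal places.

Σ(b_i − a_i)² = 166·12² + 92·1² = 23996.
c = 2t² / 23996 = 2·331² / 23996 = 9.1316.

9.132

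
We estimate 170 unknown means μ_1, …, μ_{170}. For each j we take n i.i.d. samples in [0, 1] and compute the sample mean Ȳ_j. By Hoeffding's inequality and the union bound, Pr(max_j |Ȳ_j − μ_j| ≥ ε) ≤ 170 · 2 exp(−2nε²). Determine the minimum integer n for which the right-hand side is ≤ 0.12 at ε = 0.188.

113

Need 2·170·exp(−2nε²) ≤ 0.12, i.e. exp(−2nε²) ≤ 0.12/340.
So 2nε² ≥ ln(340/0.12) = 7.949209.
Hence n ≥ 7.949209/(2·0.188²) = 112.455.
The smallest integer n is 113.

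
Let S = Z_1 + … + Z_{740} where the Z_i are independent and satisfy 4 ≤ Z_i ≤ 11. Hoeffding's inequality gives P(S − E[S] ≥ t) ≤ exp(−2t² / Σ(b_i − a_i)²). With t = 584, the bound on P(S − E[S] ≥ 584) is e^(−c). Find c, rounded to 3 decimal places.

18.812

Σ(b_i − a_i)² = 740·(7)² = 36260.
c = 2t²/36260 = 2·584²/36260 = 18.8117.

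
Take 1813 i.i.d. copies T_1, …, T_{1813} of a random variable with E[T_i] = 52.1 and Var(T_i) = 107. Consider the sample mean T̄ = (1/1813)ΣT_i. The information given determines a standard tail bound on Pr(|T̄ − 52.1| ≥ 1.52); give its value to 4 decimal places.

0.0255

With mean and variance of each term known, Chebyshev's inequality bounds the deviation of the sum (or sample mean).
Var(T̄) = Var(T_i)/n = 107/1813 = 0.059018.
Chebyshev: Pr(|T̄ − 52.1| ≥ 1.52) ≤ Var(T̄)/(1.52)² = 107/(1813·1.52²) = 0.0255.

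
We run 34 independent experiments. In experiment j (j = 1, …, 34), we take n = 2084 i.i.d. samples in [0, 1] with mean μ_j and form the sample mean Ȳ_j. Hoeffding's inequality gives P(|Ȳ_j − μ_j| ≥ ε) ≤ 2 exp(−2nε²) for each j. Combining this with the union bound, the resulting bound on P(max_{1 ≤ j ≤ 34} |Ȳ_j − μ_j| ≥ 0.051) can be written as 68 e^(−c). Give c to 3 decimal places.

Union bound over the 34 events: P(max_{1 ≤ j ≤ 34} |Ȳ_j − μ_j| ≥ 0.051) ≤ 34·2·exp(−2nε²) = 68 exp(−2·2084·0.051²).
So c = 2·2084·0.051² = 10.8410.

10.841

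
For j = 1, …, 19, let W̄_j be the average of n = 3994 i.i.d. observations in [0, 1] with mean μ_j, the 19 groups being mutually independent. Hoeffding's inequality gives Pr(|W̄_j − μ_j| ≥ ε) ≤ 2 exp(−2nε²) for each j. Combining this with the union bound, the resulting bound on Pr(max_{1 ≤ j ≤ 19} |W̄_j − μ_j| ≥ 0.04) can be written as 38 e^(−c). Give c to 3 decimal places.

Union bound over the 19 events: Pr(max_{1 ≤ j ≤ 19} |W̄_j − μ_j| ≥ 0.04) ≤ 19·2·exp(−2nε²) = 38 exp(−2·3994·0.04²).
So c = 2·3994·0.04² = 12.7808.

12.781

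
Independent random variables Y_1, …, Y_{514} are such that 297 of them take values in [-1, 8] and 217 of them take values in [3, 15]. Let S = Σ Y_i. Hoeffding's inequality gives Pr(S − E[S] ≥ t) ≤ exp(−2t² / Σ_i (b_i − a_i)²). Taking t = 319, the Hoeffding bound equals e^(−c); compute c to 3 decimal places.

3.680

Σ(b_i − a_i)² = 297·9² + 217·12² = 55305.
c = 2t² / 55305 = 2·319² / 55305 = 3.6800.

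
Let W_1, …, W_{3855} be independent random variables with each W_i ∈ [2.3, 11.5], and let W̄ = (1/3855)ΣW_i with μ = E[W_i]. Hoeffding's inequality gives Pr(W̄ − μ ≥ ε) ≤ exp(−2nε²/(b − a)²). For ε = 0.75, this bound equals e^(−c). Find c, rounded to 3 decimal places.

c = 2nε²/(b − a)² = 2·3855·0.75² / 9.2² = 51.2391.

51.239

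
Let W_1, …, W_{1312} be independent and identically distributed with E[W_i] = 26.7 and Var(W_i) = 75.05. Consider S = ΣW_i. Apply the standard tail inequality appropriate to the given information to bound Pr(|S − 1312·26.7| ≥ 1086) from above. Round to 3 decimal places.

With mean and variance of each term known, Chebyshev's inequality bounds the deviation of the sum (or sample mean).
Var(S) = n·Var(W_i) = 1312·75.05 = 98465.6.
Chebyshev: Pr(|S − 1312·26.7| ≥ 1086) ≤ Var(S)/1086² = 98465.6/1179396 = 0.0835.

0.083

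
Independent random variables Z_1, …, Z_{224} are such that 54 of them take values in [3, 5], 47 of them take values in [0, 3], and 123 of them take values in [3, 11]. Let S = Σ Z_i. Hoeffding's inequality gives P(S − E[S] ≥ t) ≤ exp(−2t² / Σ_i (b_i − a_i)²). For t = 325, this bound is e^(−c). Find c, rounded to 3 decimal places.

Σ(b_i − a_i)² = 54·2² + 47·3² + 123·8² = 8511.
c = 2t² / 8511 = 2·325² / 8511 = 24.8208.

24.821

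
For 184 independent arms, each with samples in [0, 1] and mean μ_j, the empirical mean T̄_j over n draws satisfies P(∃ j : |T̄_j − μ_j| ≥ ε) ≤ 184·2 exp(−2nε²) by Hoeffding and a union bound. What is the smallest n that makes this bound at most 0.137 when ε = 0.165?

146

Need 2·184·exp(−2nε²) ≤ 0.137, i.e. exp(−2nε²) ≤ 0.137/368.
So 2nε² ≥ ln(368/0.137) = 7.895857.
Hence n ≥ 7.895857/(2·0.165²) = 145.011.
The smallest integer n is 146.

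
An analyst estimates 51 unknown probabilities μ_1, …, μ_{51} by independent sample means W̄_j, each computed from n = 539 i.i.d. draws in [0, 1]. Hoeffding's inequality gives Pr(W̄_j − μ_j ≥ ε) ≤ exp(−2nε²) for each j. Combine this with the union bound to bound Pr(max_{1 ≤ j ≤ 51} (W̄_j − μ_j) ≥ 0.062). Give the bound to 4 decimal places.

Per-experiment Hoeffding bound: exp(−2·539·0.062²) = exp(−4.14383) = 0.015862.
Union bound over 51 events: 51·0.015862 = 0.80896.

0.8090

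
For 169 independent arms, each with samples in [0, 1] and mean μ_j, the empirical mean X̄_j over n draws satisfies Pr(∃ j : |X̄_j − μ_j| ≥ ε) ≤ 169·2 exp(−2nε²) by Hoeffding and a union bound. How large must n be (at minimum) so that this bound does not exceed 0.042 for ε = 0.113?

353

Need 2·169·exp(−2nε²) ≤ 0.042, i.e. exp(−2nε²) ≤ 0.042/338.
So 2nε² ≥ ln(338/0.042) = 8.993132.
Hence n ≥ 8.993132/(2·0.113²) = 352.147.
The smallest integer n is 353.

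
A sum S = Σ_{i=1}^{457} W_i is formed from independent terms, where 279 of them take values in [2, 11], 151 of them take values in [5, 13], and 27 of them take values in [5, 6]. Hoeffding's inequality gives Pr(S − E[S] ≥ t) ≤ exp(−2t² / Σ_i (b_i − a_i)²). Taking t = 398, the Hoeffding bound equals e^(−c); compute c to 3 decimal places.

9.811

Σ(b_i − a_i)² = 279·9² + 151·8² + 27·1² = 32290.
c = 2t² / 32290 = 2·398² / 32290 = 9.8113.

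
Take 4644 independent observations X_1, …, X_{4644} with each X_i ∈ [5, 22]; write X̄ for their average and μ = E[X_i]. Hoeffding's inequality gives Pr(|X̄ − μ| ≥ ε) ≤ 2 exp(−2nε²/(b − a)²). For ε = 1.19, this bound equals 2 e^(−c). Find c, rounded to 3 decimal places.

45.511

c = 2nε²/(b − a)² = 2·4644·1.19² / 17² = 45.5112.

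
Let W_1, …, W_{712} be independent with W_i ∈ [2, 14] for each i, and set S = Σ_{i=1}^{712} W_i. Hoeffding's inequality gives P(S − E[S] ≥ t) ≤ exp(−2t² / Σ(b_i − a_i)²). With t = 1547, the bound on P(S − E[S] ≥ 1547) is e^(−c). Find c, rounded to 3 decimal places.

Σ(b_i − a_i)² = 712·(12)² = 102528.
c = 2t²/102528 = 2·1547²/102528 = 46.6840.

46.684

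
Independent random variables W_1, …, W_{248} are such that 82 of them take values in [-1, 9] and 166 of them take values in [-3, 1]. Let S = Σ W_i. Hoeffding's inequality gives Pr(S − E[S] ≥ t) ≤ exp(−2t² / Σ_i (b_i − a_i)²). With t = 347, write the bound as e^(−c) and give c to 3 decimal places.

Σ(b_i − a_i)² = 82·10² + 166·4² = 10856.
c = 2t² / 10856 = 2·347² / 10856 = 22.1829.

22.183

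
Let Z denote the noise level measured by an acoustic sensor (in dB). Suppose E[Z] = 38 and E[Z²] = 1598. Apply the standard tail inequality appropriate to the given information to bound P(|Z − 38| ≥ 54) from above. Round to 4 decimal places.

The first two moments determine the variance, so Chebyshev's inequality is the sharpest standard bound available.
Var(Z) = E[Z²] − (E[Z])² = 1598 − 1444 = 154.
Chebyshev's inequality: P(|Z − μ| ≥ t) ≤ Var(Z)/t² = 154/2916 = 0.0528.

0.0528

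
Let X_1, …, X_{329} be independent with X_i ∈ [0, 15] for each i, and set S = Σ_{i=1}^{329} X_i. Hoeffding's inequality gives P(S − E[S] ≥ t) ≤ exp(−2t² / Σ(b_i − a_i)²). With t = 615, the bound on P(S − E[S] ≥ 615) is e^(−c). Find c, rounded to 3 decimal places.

Σ(b_i − a_i)² = 329·(15)² = 74025.
c = 2t²/74025 = 2·615²/74025 = 10.2188.

10.219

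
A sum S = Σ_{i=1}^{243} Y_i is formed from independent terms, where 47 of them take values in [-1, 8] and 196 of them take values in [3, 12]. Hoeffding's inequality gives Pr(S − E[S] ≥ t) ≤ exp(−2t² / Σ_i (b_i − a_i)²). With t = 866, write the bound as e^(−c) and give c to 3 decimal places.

Σ(b_i − a_i)² = 47·9² + 196·9² = 19683.
c = 2t² / 19683 = 2·866² / 19683 = 76.2034.

76.203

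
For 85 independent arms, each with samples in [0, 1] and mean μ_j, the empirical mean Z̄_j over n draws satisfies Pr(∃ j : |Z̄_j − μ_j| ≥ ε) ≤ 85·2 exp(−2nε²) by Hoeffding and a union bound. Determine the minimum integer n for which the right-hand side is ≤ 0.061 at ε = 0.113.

Need 2·85·exp(−2nε²) ≤ 0.061, i.e. exp(−2nε²) ≤ 0.061/170.
So 2nε² ≥ ln(170/0.061) = 7.932680.
Hence n ≥ 7.932680/(2·0.113²) = 310.623.
The smallest integer n is 311.

311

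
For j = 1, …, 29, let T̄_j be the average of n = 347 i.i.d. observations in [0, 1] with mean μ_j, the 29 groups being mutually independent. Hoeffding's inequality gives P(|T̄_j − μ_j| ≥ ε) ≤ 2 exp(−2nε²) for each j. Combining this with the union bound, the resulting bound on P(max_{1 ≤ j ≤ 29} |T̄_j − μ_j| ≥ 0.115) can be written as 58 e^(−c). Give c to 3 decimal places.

Union bound over the 29 events: P(max_{1 ≤ j ≤ 29} |T̄_j − μ_j| ≥ 0.115) ≤ 29·2·exp(−2nε²) = 58 exp(−2·347·0.115²).
So c = 2·347·0.115² = 9.1782.

9.178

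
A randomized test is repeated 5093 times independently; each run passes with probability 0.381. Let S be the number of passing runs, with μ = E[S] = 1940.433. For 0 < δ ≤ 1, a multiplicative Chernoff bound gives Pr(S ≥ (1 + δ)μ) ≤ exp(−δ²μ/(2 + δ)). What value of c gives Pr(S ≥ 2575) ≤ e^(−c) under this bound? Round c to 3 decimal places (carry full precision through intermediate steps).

Write 2575 = (1 + δ)μ, so δ = 2575/1940.433 − 1 = 0.3270234…
Then the exponent is δ²μ/(2 + δ) = (2575 − μ)² / (μ·(2 + δ)) = 89.177556.

89.178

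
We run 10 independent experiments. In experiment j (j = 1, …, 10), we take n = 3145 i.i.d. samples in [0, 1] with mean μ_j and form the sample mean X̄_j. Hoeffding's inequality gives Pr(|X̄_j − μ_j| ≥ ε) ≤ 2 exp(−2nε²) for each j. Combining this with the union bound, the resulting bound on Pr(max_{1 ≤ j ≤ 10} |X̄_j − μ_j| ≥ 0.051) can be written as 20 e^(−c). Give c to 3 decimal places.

Union bound over the 10 events: Pr(max_{1 ≤ j ≤ 10} |X̄_j − μ_j| ≥ 0.051) ≤ 10·2·exp(−2nε²) = 20 exp(−2·3145·0.051²).
So c = 2·3145·0.051² = 16.3603.

16.360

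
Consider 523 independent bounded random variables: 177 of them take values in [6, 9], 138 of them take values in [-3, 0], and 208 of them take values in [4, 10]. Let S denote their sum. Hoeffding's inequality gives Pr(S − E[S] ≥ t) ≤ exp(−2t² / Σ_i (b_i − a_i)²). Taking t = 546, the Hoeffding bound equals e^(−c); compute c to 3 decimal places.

57.758

Σ(b_i − a_i)² = 177·3² + 138·3² + 208·6² = 10323.
c = 2t² / 10323 = 2·546² / 10323 = 57.7576.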